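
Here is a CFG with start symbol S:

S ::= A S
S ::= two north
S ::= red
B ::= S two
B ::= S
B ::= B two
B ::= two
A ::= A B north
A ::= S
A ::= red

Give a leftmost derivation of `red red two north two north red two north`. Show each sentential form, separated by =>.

S => A S => S S => A S S => A B north S S => red B north S S => red S two north S S => red red two north S S => red red two north A S S => red red two north S S S => red red two north two north S S => red red two north two north red S => red red two north two north red two north

S => A S   [S ::= A S]
A S => S S   [A ::= S]
S S => A S S   [S ::= A S]
A S S => A B north S S   [A ::= A B north]
A B north S S => red B north S S   [A ::= red]
red B north S S => red S two north S S   [B ::= S two]
red S two north S S => red red two north S S   [S ::= red]
red red two north S S => red red two north A S S   [S ::= A S]
red red two north A S S => red red two north S S S   [A ::= S]
red red two north S S S => red red two north two north S S   [S ::= two north]
red red two north two north S S => red red two north two north red S   [S ::= red]
red red two north two north red S => red red two north two north red two north   [S ::= two north]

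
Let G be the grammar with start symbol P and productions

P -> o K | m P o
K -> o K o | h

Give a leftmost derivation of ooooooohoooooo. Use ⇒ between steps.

P⇒oK⇒ooKo⇒oooKoo⇒ooooKooo⇒oooooKoooo⇒ooooooKooooo⇒oooooooKoooooo⇒ooooooohoooooo

P ⇒ oK   [P -> o K]
oK ⇒ ooKo   [K -> o K o]
ooKo ⇒ oooKoo   [K -> o K o]
oooKoo ⇒ ooooKooo   [K -> o K o]
ooooKooo ⇒ oooooKoooo   [K -> o K o]
oooooKoooo ⇒ ooooooKooooo   [K -> o K o]
ooooooKooooo ⇒ oooooooKoooooo   [K -> o K o]
oooooooKoooooo ⇒ ooooooohoooooo   [K -> h]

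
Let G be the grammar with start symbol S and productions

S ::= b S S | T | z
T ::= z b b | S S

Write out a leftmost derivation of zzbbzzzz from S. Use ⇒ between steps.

S⇒T⇒SS⇒TS⇒SSS⇒zSS⇒zTS⇒zSSS⇒zzSS⇒zzbSSS⇒zzbbSSSS⇒zzbbzSSS⇒zzbbzzSS⇒zzbbzzzS⇒zzbbzzzz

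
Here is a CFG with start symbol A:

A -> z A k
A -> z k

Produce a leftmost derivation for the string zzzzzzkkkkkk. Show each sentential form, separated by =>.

A => zAk => zzAkk => zzzAkkk => zzzzAkkkk => zzzzzAkkkkk => zzzzzzkkkkkk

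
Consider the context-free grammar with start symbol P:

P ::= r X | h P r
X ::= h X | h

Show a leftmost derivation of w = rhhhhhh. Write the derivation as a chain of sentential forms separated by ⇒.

P ⇒ rX ⇒ rhX ⇒ rhhX ⇒ rhhhX ⇒ rhhhhX ⇒ rhhhhhX ⇒ rhhhhhh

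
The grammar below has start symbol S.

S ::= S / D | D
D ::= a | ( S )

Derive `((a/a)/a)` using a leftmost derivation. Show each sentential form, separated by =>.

S=>D=>(S)=>(S/D)=>(D/D)=>((S)/D)=>((S/D)/D)=>((D/D)/D)=>((a/D)/D)=>((a/a)/D)=>((a/a)/a)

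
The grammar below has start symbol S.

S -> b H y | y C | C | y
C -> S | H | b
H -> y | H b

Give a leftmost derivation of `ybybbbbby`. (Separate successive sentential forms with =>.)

S => yC => yS => ybHy => ybHby => ybHbby => ybHbbby => ybHbbbby => ybHbbbbby => ybybbbbby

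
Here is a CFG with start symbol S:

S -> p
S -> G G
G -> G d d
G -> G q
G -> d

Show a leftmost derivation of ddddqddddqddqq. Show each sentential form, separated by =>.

S=>GG=>GddG=>dddG=>dddGq=>dddGqq=>dddGddqq=>dddGqddqq=>dddGddqddqq=>dddGddddqddqq=>dddGqddddqddqq=>ddddqddddqddqq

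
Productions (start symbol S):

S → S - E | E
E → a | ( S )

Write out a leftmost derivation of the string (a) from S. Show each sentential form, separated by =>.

S => E   [S → E]
E => (S)   [E → ( S )]
(S) => (E)   [S → E]
(E) => (a)   [E → a]

S => E => (S) => (E) => (a)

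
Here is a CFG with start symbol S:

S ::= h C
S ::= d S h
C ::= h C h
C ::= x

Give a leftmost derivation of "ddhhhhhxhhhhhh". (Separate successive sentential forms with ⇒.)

S ⇒ dSh   [S ::= d S h]
dSh ⇒ ddShh   [S ::= d S h]
ddShh ⇒ ddhChh   [S ::= h C]
ddhChh ⇒ ddhhChhh   [C ::= h C h]
ddhhChhh ⇒ ddhhhChhhh   [C ::= h C h]
ddhhhChhhh ⇒ ddhhhhChhhhh   [C ::= h C h]
ddhhhhChhhhh ⇒ ddhhhhhChhhhhh   [C ::= h C h]
ddhhhhhChhhhhh ⇒ ddhhhhhxhhhhhh   [C ::= x]

S ⇒ dSh ⇒ ddShh ⇒ ddhChh ⇒ ddhhChhh ⇒ ddhhhChhhh ⇒ ddhhhhChhhhh ⇒ ddhhhhhChhhhhh ⇒ ddhhhhhxhhhhhh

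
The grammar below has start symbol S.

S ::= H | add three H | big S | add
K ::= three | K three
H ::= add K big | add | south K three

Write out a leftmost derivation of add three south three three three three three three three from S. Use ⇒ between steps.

S ⇒ add three H ⇒ add three south K three ⇒ add three south K three three ⇒ add three south K three three three ⇒ add three south K three three three three ⇒ add three south K three three three three three ⇒ add three south K three three three three three three ⇒ add three south three three three three three three three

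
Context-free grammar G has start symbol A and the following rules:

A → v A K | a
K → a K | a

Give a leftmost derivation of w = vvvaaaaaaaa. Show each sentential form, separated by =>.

A => vAK => vvAKK => vvvAKKK => vvvaKKK => vvvaaKKK => vvvaaaKKK => vvvaaaaKKK => vvvaaaaaKKK => vvvaaaaaaKK => vvvaaaaaaaK => vvvaaaaaaaa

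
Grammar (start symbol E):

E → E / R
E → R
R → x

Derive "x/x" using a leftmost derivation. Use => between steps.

E => E/R   [E → E / R]
E/R => R/R   [E → R]
R/R => x/R   [R → x]
x/R => x/x   [R → x]

E => E/R => R/R => x/R => x/x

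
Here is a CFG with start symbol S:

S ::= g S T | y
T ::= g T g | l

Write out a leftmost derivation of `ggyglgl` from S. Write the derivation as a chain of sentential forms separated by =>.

S => gST => ggSTT => ggyTT => ggygTgT => ggyglgT => ggyglgl

S => gST   [S ::= g S T]
gST => ggSTT   [S ::= g S T]
ggSTT => ggyTT   [S ::= y]
ggyTT => ggygTgT   [T ::= g T g]
ggygTgT => ggyglgT   [T ::= l]
ggyglgT => ggyglgl   [T ::= l]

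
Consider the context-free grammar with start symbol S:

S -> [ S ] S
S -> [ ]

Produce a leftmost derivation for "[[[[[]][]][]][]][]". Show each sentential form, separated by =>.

S => [S]S => [[S]S]S => [[[S]S]S]S => [[[[S]S]S]S]S => [[[[[]]S]S]S]S => [[[[[]][]]S]S]S => [[[[[]][]][]]S]S => [[[[[]][]][]][]]S => [[[[[]][]][]][]][]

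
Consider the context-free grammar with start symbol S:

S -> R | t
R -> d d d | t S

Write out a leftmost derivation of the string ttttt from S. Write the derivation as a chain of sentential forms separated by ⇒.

S ⇒ R   [S -> R]
R ⇒ tS   [R -> t S]
tS ⇒ tR   [S -> R]
tR ⇒ ttS   [R -> t S]
ttS ⇒ ttR   [S -> R]
ttR ⇒ tttS   [R -> t S]
tttS ⇒ tttR   [S -> R]
tttR ⇒ ttttS   [R -> t S]
ttttS ⇒ ttttt   [S -> t]

S ⇒ R ⇒ tS ⇒ tR ⇒ ttS ⇒ ttR ⇒ tttS ⇒ tttR ⇒ ttttS ⇒ ttttt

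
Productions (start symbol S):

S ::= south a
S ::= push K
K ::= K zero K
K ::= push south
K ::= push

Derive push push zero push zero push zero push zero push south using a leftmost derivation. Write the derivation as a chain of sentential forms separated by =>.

S => push K => push K zero K => push K zero K zero K => push K zero K zero K zero K => push K zero K zero K zero K zero K => push push zero K zero K zero K zero K => push push zero push zero K zero K zero K => push push zero push zero push zero K zero K => push push zero push zero push zero push zero K => push push zero push zero push zero push zero push south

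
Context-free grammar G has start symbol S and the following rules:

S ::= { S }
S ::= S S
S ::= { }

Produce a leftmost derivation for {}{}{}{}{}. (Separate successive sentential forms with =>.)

S => SS   [S ::= S S]
SS => SSS   [S ::= S S]
SSS => SSSS   [S ::= S S]
SSSS => SSSSS   [S ::= S S]
SSSSS => {}SSSS   [S ::= { }]
{}SSSS => {}{}SSS   [S ::= { }]
{}{}SSS => {}{}{}SS   [S ::= { }]
{}{}{}SS => {}{}{}{}S   [S ::= { }]
{}{}{}{}S => {}{}{}{}{}   [S ::= { }]

S => SS => SSS => SSSS => SSSSS => {}SSSS => {}{}SSS => {}{}{}SS => {}{}{}{}S => {}{}{}{}{}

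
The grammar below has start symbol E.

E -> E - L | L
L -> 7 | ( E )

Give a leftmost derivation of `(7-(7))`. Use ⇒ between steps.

E ⇒ L   [E -> L]
L ⇒ (E)   [L -> ( E )]
(E) ⇒ (E-L)   [E -> E - L]
(E-L) ⇒ (L-L)   [E -> L]
(L-L) ⇒ (7-L)   [L -> 7]
(7-L) ⇒ (7-(E))   [L -> ( E )]
(7-(E)) ⇒ (7-(L))   [E -> L]
(7-(L)) ⇒ (7-(7))   [L -> 7]

E ⇒ L ⇒ (E) ⇒ (E-L) ⇒ (L-L) ⇒ (7-L) ⇒ (7-(E)) ⇒ (7-(L)) ⇒ (7-(7))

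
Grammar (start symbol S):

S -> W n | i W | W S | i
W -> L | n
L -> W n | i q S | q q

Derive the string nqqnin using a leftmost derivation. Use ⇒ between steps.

S⇒WS⇒nS⇒nWS⇒nLS⇒nWnS⇒nLnS⇒nqqnS⇒nqqniW⇒nqqnin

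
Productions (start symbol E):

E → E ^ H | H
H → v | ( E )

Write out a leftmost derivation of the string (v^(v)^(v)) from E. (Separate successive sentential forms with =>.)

E => H => (E) => (E^H) => (E^H^H) => (H^H^H) => (v^H^H) => (v^(E)^H) => (v^(H)^H) => (v^(v)^H) => (v^(v)^(E)) => (v^(v)^(H)) => (v^(v)^(v))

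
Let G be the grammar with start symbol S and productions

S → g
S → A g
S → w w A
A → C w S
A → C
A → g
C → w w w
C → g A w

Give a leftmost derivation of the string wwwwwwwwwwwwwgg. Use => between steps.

S => wwA => wwCwS => wwwwwwS => wwwwwwAg => wwwwwwCwSg => wwwwwwwwwwSg => wwwwwwwwwwAgg => wwwwwwwwwwCgg => wwwwwwwwwwwwwgg

S => wwA   [S → w w A]
wwA => wwCwS   [A → C w S]
wwCwS => wwwwwwS   [C → w w w]
wwwwwwS => wwwwwwAg   [S → A g]
wwwwwwAg => wwwwwwCwSg   [A → C w S]
wwwwwwCwSg => wwwwwwwwwwSg   [C → w w w]
wwwwwwwwwwSg => wwwwwwwwwwAgg   [S → A g]
wwwwwwwwwwAgg => wwwwwwwwwwCgg   [A → C]
wwwwwwwwwwCgg => wwwwwwwwwwwwwgg   [C → w w w]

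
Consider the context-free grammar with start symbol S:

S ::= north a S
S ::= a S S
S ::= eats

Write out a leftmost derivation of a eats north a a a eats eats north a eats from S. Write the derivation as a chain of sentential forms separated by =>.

S => a S S => a eats S => a eats north a S => a eats north a a S S => a eats north a a a S S S => a eats north a a a eats S S => a eats north a a a eats eats S => a eats north a a a eats eats north a S => a eats north a a a eats eats north a eats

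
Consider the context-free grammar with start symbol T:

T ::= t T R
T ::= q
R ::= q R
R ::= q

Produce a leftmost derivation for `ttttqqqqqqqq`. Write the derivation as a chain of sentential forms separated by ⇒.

T⇒tTR⇒ttTRR⇒tttTRRR⇒ttttTRRRR⇒ttttqRRRR⇒ttttqqRRRR⇒ttttqqqRRRR⇒ttttqqqqRRRR⇒ttttqqqqqRRR⇒ttttqqqqqqRR⇒ttttqqqqqqqR⇒ttttqqqqqqqq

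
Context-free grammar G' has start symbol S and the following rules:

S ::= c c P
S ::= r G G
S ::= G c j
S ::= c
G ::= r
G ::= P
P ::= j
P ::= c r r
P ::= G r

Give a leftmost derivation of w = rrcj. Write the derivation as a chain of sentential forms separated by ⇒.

S ⇒ Gcj   [S ::= G c j]
Gcj ⇒ Pcj   [G ::= P]
Pcj ⇒ Grcj   [P ::= G r]
Grcj ⇒ rrcj   [G ::= r]

S ⇒ Gcj ⇒ Pcj ⇒ Grcj ⇒ rrcj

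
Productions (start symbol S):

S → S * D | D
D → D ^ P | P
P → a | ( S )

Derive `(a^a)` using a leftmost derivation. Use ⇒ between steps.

S ⇒ D ⇒ P ⇒ (S) ⇒ (D) ⇒ (D^P) ⇒ (P^P) ⇒ (a^P) ⇒ (a^a)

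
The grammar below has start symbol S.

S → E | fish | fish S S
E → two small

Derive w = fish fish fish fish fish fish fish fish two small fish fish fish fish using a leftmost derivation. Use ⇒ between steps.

S ⇒ fish S S ⇒ fish fish S S S ⇒ fish fish fish S S ⇒ fish fish fish fish S S S ⇒ fish fish fish fish fish S S S S ⇒ fish fish fish fish fish fish S S S S S ⇒ fish fish fish fish fish fish fish S S S S S S ⇒ fish fish fish fish fish fish fish fish S S S S S ⇒ fish fish fish fish fish fish fish fish E S S S S ⇒ fish fish fish fish fish fish fish fish two small S S S S ⇒ fish fish fish fish fish fish fish fish two small fish S S S ⇒ fish fish fish fish fish fish fish fish two small fish fish S S ⇒ fish fish fish fish fish fish fish fish two small fish fish fish S ⇒ fish fish fish fish fish fish fish fish two small fish fish fish fish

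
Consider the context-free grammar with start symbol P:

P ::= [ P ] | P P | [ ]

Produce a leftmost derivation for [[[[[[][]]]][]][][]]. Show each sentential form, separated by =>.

P => [P] => [PP] => [PPP] => [[P]PP] => [[PP]PP] => [[[P]P]PP] => [[[[P]]P]PP] => [[[[[P]]]P]PP] => [[[[[PP]]]P]PP] => [[[[[[]P]]]P]PP] => [[[[[[][]]]]P]PP] => [[[[[[][]]]][]]PP] => [[[[[[][]]]][]][]P] => [[[[[[][]]]][]][][]]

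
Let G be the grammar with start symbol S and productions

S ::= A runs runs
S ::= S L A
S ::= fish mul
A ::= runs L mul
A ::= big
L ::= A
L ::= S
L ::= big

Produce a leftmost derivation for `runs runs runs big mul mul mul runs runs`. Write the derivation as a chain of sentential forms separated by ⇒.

S ⇒ A runs runs   [S ::= A runs runs]
A runs runs ⇒ runs L mul runs runs   [A ::= runs L mul]
runs L mul runs runs ⇒ runs A mul runs runs   [L ::= A]
runs A mul runs runs ⇒ runs runs L mul mul runs runs   [A ::= runs L mul]
runs runs L mul mul runs runs ⇒ runs runs A mul mul runs runs   [L ::= A]
runs runs A mul mul runs runs ⇒ runs runs runs L mul mul mul runs runs   [A ::= runs L mul]
runs runs runs L mul mul mul runs runs ⇒ runs runs runs big mul mul mul runs runs   [L ::= big]

S ⇒ A runs runs ⇒ runs L mul runs runs ⇒ runs A mul runs runs ⇒ runs runs L mul mul runs runs ⇒ runs runs A mul mul runs runs ⇒ runs runs runs L mul mul mul runs runs ⇒ runs runs runs big mul mul mul runs runs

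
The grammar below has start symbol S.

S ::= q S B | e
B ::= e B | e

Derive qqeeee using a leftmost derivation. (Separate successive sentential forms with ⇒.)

S ⇒ qSB ⇒ qqSBB ⇒ qqeBB ⇒ qqeeB ⇒ qqeeeB ⇒ qqeeee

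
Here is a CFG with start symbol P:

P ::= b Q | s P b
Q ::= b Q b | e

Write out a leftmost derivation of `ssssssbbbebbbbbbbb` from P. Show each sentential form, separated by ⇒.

P ⇒ sPb   [P ::= s P b]
sPb ⇒ ssPbb   [P ::= s P b]
ssPbb ⇒ sssPbbb   [P ::= s P b]
sssPbbb ⇒ ssssPbbbb   [P ::= s P b]
ssssPbbbb ⇒ sssssPbbbbb   [P ::= s P b]
sssssPbbbbb ⇒ ssssssPbbbbbb   [P ::= s P b]
ssssssPbbbbbb ⇒ ssssssbQbbbbbb   [P ::= b Q]
ssssssbQbbbbbb ⇒ ssssssbbQbbbbbbb   [Q ::= b Q b]
ssssssbbQbbbbbbb ⇒ ssssssbbbQbbbbbbbb   [Q ::= b Q b]
ssssssbbbQbbbbbbbb ⇒ ssssssbbbebbbbbbbb   [Q ::= e]

P⇒sPb⇒ssPbb⇒sssPbbb⇒ssssPbbbb⇒sssssPbbbbb⇒ssssssPbbbbbb⇒ssssssbQbbbbbb⇒ssssssbbQbbbbbbb⇒ssssssbbbQbbbbbbbb⇒ssssssbbbebbbbbbbb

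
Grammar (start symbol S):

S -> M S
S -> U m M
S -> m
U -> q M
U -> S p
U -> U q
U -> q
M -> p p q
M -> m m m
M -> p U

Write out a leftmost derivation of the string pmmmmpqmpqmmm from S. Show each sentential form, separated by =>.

S => MS   [S -> M S]
MS => pUS   [M -> p U]
pUS => pSpS   [U -> S p]
pSpS => pMSpS   [S -> M S]
pMSpS => pmmmSpS   [M -> m m m]
pmmmSpS => pmmmmpS   [S -> m]
pmmmmpS => pmmmmpUmM   [S -> U m M]
pmmmmpUmM => pmmmmpqmM   [U -> q]
pmmmmpqmM => pmmmmpqmpU   [M -> p U]
pmmmmpqmpU => pmmmmpqmpqM   [U -> q M]
pmmmmpqmpqM => pmmmmpqmpqmmm   [M -> m m m]

S => MS => pUS => pSpS => pMSpS => pmmmSpS => pmmmmpS => pmmmmpUmM => pmmmmpqmM => pmmmmpqmpU => pmmmmpqmpqM => pmmmmpqmpqmmm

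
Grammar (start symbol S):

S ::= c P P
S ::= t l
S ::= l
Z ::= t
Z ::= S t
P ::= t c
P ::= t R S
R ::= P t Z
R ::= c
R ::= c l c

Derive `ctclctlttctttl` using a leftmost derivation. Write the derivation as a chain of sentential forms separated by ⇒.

S ⇒ cPP   [S ::= c P P]
cPP ⇒ ctRSP   [P ::= t R S]
ctRSP ⇒ ctclcSP   [R ::= c l c]
ctclcSP ⇒ ctclctlP   [S ::= t l]
ctclctlP ⇒ ctclctltRS   [P ::= t R S]
ctclctltRS ⇒ ctclctltPtZS   [R ::= P t Z]
ctclctltPtZS ⇒ ctclctlttctZS   [P ::= t c]
ctclctlttctZS ⇒ ctclctlttcttS   [Z ::= t]
ctclctlttcttS ⇒ ctclctlttctttl   [S ::= t l]

S⇒cPP⇒ctRSP⇒ctclcSP⇒ctclctlP⇒ctclctltRS⇒ctclctltPtZS⇒ctclctlttctZS⇒ctclctlttcttS⇒ctclctlttctttl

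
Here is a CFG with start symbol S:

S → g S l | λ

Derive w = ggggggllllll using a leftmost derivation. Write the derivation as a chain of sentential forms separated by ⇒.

S ⇒ gSl ⇒ ggSll ⇒ gggSlll ⇒ ggggSllll ⇒ gggggSlllll ⇒ ggggggSllllll ⇒ ggggggllllll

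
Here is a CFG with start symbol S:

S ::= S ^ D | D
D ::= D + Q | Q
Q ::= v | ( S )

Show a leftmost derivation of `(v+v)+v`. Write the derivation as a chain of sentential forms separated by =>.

S=>D=>D+Q=>Q+Q=>(S)+Q=>(D)+Q=>(D+Q)+Q=>(Q+Q)+Q=>(v+Q)+Q=>(v+v)+Q=>(v+v)+v

S => D   [S ::= D]
D => D+Q   [D ::= D + Q]
D+Q => Q+Q   [D ::= Q]
Q+Q => (S)+Q   [Q ::= ( S )]
(S)+Q => (D)+Q   [S ::= D]
(D)+Q => (D+Q)+Q   [D ::= D + Q]
(D+Q)+Q => (Q+Q)+Q   [D ::= Q]
(Q+Q)+Q => (v+Q)+Q   [Q ::= v]
(v+Q)+Q => (v+v)+Q   [Q ::= v]
(v+v)+Q => (v+v)+v   [Q ::= v]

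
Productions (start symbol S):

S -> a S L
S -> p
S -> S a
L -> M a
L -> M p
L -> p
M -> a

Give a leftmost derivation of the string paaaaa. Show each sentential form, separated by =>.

S => Sa   [S -> S a]
Sa => Saa   [S -> S a]
Saa => Saaa   [S -> S a]
Saaa => Saaaa   [S -> S a]
Saaaa => Saaaaa   [S -> S a]
Saaaaa => paaaaa   [S -> p]

S => Sa => Saa => Saaa => Saaaa => Saaaaa => paaaaa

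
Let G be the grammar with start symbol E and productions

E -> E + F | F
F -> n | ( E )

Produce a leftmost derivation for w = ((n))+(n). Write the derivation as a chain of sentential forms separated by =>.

E => E+F => F+F => (E)+F => (F)+F => ((E))+F => ((F))+F => ((n))+F => ((n))+(E) => ((n))+(F) => ((n))+(n)

E => E+F   [E -> E + F]
E+F => F+F   [E -> F]
F+F => (E)+F   [F -> ( E )]
(E)+F => (F)+F   [E -> F]
(F)+F => ((E))+F   [F -> ( E )]
((E))+F => ((F))+F   [E -> F]
((F))+F => ((n))+F   [F -> n]
((n))+F => ((n))+(E)   [F -> ( E )]
((n))+(E) => ((n))+(F)   [E -> F]
((n))+(F) => ((n))+(n)   [F -> n]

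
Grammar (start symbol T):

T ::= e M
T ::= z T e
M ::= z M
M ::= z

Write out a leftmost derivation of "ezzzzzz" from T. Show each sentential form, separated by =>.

T => eM => ezM => ezzM => ezzzM => ezzzzM => ezzzzzM => ezzzzzz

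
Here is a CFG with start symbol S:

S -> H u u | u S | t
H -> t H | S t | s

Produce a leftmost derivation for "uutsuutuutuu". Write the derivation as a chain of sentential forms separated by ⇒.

S ⇒ Huu ⇒ Stuu ⇒ uStuu ⇒ uHuutuu ⇒ uStuutuu ⇒ uuStuutuu ⇒ uuHuutuutuu ⇒ uutHuutuutuu ⇒ uutsuutuutuu

S ⇒ Huu   [S -> H u u]
Huu ⇒ Stuu   [H -> S t]
Stuu ⇒ uStuu   [S -> u S]
uStuu ⇒ uHuutuu   [S -> H u u]
uHuutuu ⇒ uStuutuu   [H -> S t]
uStuutuu ⇒ uuStuutuu   [S -> u S]
uuStuutuu ⇒ uuHuutuutuu   [S -> H u u]
uuHuutuutuu ⇒ uutHuutuutuu   [H -> t H]
uutHuutuutuu ⇒ uutsuutuutuu   [H -> s]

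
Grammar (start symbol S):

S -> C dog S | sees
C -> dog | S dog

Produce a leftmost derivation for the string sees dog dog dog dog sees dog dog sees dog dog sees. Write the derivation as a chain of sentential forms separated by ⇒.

S ⇒ C dog S ⇒ S dog dog S ⇒ C dog S dog dog S ⇒ S dog dog S dog dog S ⇒ C dog S dog dog S dog dog S ⇒ S dog dog S dog dog S dog dog S ⇒ sees dog dog S dog dog S dog dog S ⇒ sees dog dog C dog S dog dog S dog dog S ⇒ sees dog dog dog dog S dog dog S dog dog S ⇒ sees dog dog dog dog sees dog dog S dog dog S ⇒ sees dog dog dog dog sees dog dog sees dog dog S ⇒ sees dog dog dog dog sees dog dog sees dog dog sees

S ⇒ C dog S   [S -> C dog S]
C dog S ⇒ S dog dog S   [C -> S dog]
S dog dog S ⇒ C dog S dog dog S   [S -> C dog S]
C dog S dog dog S ⇒ S dog dog S dog dog S   [C -> S dog]
S dog dog S dog dog S ⇒ C dog S dog dog S dog dog S   [S -> C dog S]
C dog S dog dog S dog dog S ⇒ S dog dog S dog dog S dog dog S   [C -> S dog]
S dog dog S dog dog S dog dog S ⇒ sees dog dog S dog dog S dog dog S   [S -> sees]
sees dog dog S dog dog S dog dog S ⇒ sees dog dog C dog S dog dog S dog dog S   [S -> C dog S]
sees dog dog C dog S dog dog S dog dog S ⇒ sees dog dog dog dog S dog dog S dog dog S   [C -> dog]
sees dog dog dog dog S dog dog S dog dog S ⇒ sees dog dog dog dog sees dog dog S dog dog S   [S -> sees]
sees dog dog dog dog sees dog dog S dog dog S ⇒ sees dog dog dog dog sees dog dog sees dog dog S   [S -> sees]
sees dog dog dog dog sees dog dog sees dog dog S ⇒ sees dog dog dog dog sees dog dog sees dog dog sees   [S -> sees]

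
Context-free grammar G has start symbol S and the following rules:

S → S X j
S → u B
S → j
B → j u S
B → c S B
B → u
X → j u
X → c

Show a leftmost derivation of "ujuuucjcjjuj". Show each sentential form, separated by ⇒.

S ⇒ SXj ⇒ SXjXj ⇒ SXjXjXj ⇒ uBXjXjXj ⇒ ujuSXjXjXj ⇒ ujuuBXjXjXj ⇒ ujuuuXjXjXj ⇒ ujuuucjXjXj ⇒ ujuuucjcjXj ⇒ ujuuucjcjjuj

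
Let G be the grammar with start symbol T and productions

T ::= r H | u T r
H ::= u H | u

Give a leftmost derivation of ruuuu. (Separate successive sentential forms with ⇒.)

T ⇒ rH ⇒ ruH ⇒ ruuH ⇒ ruuuH ⇒ ruuuu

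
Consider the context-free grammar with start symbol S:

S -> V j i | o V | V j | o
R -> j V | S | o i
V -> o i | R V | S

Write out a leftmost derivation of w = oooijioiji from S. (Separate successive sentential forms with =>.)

S => oV   [S -> o V]
oV => oS   [V -> S]
oS => oVji   [S -> V j i]
oVji => oRVji   [V -> R V]
oRVji => oSVji   [R -> S]
oSVji => oVjiVji   [S -> V j i]
oVjiVji => oSjiVji   [V -> S]
oSjiVji => ooVjiVji   [S -> o V]
ooVjiVji => oooijiVji   [V -> o i]
oooijiVji => oooijioiji   [V -> o i]

S => oV => oS => oVji => oRVji => oSVji => oVjiVji => oSjiVji => ooVjiVji => oooijiVji => oooijioiji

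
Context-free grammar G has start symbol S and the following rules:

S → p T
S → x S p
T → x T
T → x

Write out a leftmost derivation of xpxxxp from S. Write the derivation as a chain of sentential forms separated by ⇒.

S ⇒ xSp ⇒ xpTp ⇒ xpxTp ⇒ xpxxTp ⇒ xpxxxp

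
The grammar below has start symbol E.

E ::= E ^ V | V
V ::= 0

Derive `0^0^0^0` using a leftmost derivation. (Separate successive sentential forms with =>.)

E => E^V   [E ::= E ^ V]
E^V => E^V^V   [E ::= E ^ V]
E^V^V => E^V^V^V   [E ::= E ^ V]
E^V^V^V => V^V^V^V   [E ::= V]
V^V^V^V => 0^V^V^V   [V ::= 0]
0^V^V^V => 0^0^V^V   [V ::= 0]
0^0^V^V => 0^0^0^V   [V ::= 0]
0^0^0^V => 0^0^0^0   [V ::= 0]

E => E^V => E^V^V => E^V^V^V => V^V^V^V => 0^V^V^V => 0^0^V^V => 0^0^0^V => 0^0^0^0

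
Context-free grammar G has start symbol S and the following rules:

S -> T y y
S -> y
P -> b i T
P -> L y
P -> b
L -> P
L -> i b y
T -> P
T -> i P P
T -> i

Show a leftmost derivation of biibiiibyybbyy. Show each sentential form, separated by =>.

S=>Tyy=>Pyy=>biTyy=>biiPPyy=>biibiTPyy=>biibiiPPPyy=>biibiiLyPPyy=>biibiiibyyPPyy=>biibiiibyybPyy=>biibiiibyybbyy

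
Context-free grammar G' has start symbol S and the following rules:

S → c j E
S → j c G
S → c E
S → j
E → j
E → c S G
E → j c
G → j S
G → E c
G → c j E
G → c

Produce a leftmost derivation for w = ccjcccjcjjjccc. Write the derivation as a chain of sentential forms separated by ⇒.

S⇒cE⇒ccSG⇒ccjcGG⇒ccjcEcG⇒ccjccSGcG⇒ccjcccjEGcG⇒ccjcccjcSGGcG⇒ccjcccjcjGGcG⇒ccjcccjcjjSGcG⇒ccjcccjcjjjGcG⇒ccjcccjcjjjccG⇒ccjcccjcjjjccc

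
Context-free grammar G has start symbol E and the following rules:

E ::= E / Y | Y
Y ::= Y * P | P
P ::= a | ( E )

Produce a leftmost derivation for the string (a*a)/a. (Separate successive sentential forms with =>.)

E => E/Y   [E ::= E / Y]
E/Y => Y/Y   [E ::= Y]
Y/Y => P/Y   [Y ::= P]
P/Y => (E)/Y   [P ::= ( E )]
(E)/Y => (Y)/Y   [E ::= Y]
(Y)/Y => (Y*P)/Y   [Y ::= Y * P]
(Y*P)/Y => (P*P)/Y   [Y ::= P]
(P*P)/Y => (a*P)/Y   [P ::= a]
(a*P)/Y => (a*a)/Y   [P ::= a]
(a*a)/Y => (a*a)/P   [Y ::= P]
(a*a)/P => (a*a)/a   [P ::= a]

E => E/Y => Y/Y => P/Y => (E)/Y => (Y)/Y => (Y*P)/Y => (P*P)/Y => (a*P)/Y => (a*a)/Y => (a*a)/P => (a*a)/a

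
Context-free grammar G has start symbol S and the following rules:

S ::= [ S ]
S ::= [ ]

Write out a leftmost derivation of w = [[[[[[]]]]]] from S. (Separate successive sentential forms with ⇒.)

S ⇒ [S]   [S ::= [ S ]]
[S] ⇒ [[S]]   [S ::= [ S ]]
[[S]] ⇒ [[[S]]]   [S ::= [ S ]]
[[[S]]] ⇒ [[[[S]]]]   [S ::= [ S ]]
[[[[S]]]] ⇒ [[[[[S]]]]]   [S ::= [ S ]]
[[[[[S]]]]] ⇒ [[[[[[]]]]]]   [S ::= [ ]]

S ⇒ [S] ⇒ [[S]] ⇒ [[[S]]] ⇒ [[[[S]]]] ⇒ [[[[[S]]]]] ⇒ [[[[[[]]]]]]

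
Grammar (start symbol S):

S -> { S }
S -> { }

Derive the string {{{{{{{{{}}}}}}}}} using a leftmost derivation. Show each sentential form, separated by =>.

S => {S} => {{S}} => {{{S}}} => {{{{S}}}} => {{{{{S}}}}} => {{{{{{S}}}}}} => {{{{{{{S}}}}}}} => {{{{{{{{S}}}}}}}} => {{{{{{{{{}}}}}}}}}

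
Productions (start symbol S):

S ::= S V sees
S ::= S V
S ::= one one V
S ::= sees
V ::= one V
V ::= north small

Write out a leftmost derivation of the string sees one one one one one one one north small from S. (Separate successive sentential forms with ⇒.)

S ⇒ S V   [S ::= S V]
S V ⇒ sees V   [S ::= sees]
sees V ⇒ sees one V   [V ::= one V]
sees one V ⇒ sees one one V   [V ::= one V]
sees one one V ⇒ sees one one one V   [V ::= one V]
sees one one one V ⇒ sees one one one one V   [V ::= one V]
sees one one one one V ⇒ sees one one one one one V   [V ::= one V]
sees one one one one one V ⇒ sees one one one one one one V   [V ::= one V]
sees one one one one one one V ⇒ sees one one one one one one one V   [V ::= one V]
sees one one one one one one one V ⇒ sees one one one one one one one north small   [V ::= north small]

S ⇒ S V ⇒ sees V ⇒ sees one V ⇒ sees one one V ⇒ sees one one one V ⇒ sees one one one one V ⇒ sees one one one one one V ⇒ sees one one one one one one V ⇒ sees one one one one one one one V ⇒ sees one one one one one one one north small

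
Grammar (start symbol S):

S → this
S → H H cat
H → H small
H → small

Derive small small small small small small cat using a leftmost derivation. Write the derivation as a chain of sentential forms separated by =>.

S => H H cat   [S → H H cat]
H H cat => H small H cat   [H → H small]
H small H cat => H small small H cat   [H → H small]
H small small H cat => H small small small H cat   [H → H small]
H small small small H cat => H small small small small H cat   [H → H small]
H small small small small H cat => small small small small small H cat   [H → small]
small small small small small H cat => small small small small small small cat   [H → small]

S => H H cat => H small H cat => H small small H cat => H small small small H cat => H small small small small H cat => small small small small small H cat => small small small small small small cat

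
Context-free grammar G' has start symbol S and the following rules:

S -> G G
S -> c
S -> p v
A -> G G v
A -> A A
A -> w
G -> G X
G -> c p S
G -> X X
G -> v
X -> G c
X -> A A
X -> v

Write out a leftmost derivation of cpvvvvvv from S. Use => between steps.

S => GG   [S -> G G]
GG => cpSG   [G -> c p S]
cpSG => cpGGG   [S -> G G]
cpGGG => cpGXGG   [G -> G X]
cpGXGG => cpGXXGG   [G -> G X]
cpGXXGG => cpXXXXGG   [G -> X X]
cpXXXXGG => cpvXXXGG   [X -> v]
cpvXXXGG => cpvvXXGG   [X -> v]
cpvvXXGG => cpvvvXGG   [X -> v]
cpvvvXGG => cpvvvvGG   [X -> v]
cpvvvvGG => cpvvvvvG   [G -> v]
cpvvvvvG => cpvvvvvv   [G -> v]

S => GG => cpSG => cpGGG => cpGXGG => cpGXXGG => cpXXXXGG => cpvXXXGG => cpvvXXGG => cpvvvXGG => cpvvvvGG => cpvvvvvG => cpvvvvvv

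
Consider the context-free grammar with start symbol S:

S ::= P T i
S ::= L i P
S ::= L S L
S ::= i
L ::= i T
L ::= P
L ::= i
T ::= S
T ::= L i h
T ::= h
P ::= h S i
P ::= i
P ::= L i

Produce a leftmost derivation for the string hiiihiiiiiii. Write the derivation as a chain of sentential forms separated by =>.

S => LiP => PiP => hSiiP => hPTiiiP => hiTiiiP => hiSiiiP => hiLiPiiiP => hiiTiPiiiP => hiiSiPiiiP => hiiPTiiPiiiP => hiiiTiiPiiiP => hiiihiiPiiiP => hiiihiiiiiiP => hiiihiiiiiii

S => LiP   [S ::= L i P]
LiP => PiP   [L ::= P]
PiP => hSiiP   [P ::= h S i]
hSiiP => hPTiiiP   [S ::= P T i]
hPTiiiP => hiTiiiP   [P ::= i]
hiTiiiP => hiSiiiP   [T ::= S]
hiSiiiP => hiLiPiiiP   [S ::= L i P]
hiLiPiiiP => hiiTiPiiiP   [L ::= i T]
hiiTiPiiiP => hiiSiPiiiP   [T ::= S]
hiiSiPiiiP => hiiPTiiPiiiP   [S ::= P T i]
hiiPTiiPiiiP => hiiiTiiPiiiP   [P ::= i]
hiiiTiiPiiiP => hiiihiiPiiiP   [T ::= h]
hiiihiiPiiiP => hiiihiiiiiiP   [P ::= i]
hiiihiiiiiiP => hiiihiiiiiii   [P ::= i]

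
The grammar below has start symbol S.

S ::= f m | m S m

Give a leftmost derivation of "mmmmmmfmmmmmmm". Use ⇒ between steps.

S ⇒ mSm ⇒ mmSmm ⇒ mmmSmmm ⇒ mmmmSmmmm ⇒ mmmmmSmmmmm ⇒ mmmmmmSmmmmmm ⇒ mmmmmmfmmmmmmm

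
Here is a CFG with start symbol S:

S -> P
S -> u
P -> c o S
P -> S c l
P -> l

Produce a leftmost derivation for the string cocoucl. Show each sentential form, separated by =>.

S => P   [S -> P]
P => Scl   [P -> S c l]
Scl => Pcl   [S -> P]
Pcl => coScl   [P -> c o S]
coScl => coPcl   [S -> P]
coPcl => cocoScl   [P -> c o S]
cocoScl => cocoucl   [S -> u]

S=>P=>Scl=>Pcl=>coScl=>coPcl=>cocoScl=>cocoucl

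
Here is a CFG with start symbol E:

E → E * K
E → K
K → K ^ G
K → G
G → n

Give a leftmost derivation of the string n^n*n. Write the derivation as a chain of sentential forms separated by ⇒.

E ⇒ E*K ⇒ K*K ⇒ K^G*K ⇒ G^G*K ⇒ n^G*K ⇒ n^n*K ⇒ n^n*G ⇒ n^n*n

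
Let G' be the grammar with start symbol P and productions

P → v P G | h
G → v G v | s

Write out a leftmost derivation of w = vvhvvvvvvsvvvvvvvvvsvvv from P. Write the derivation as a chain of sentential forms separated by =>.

P => vPG   [P → v P G]
vPG => vvPGG   [P → v P G]
vvPGG => vvhGG   [P → h]
vvhGG => vvhvGvG   [G → v G v]
vvhvGvG => vvhvvGvvG   [G → v G v]
vvhvvGvvG => vvhvvvGvvvG   [G → v G v]
vvhvvvGvvvG => vvhvvvvGvvvvG   [G → v G v]
vvhvvvvGvvvvG => vvhvvvvvGvvvvvG   [G → v G v]
vvhvvvvvGvvvvvG => vvhvvvvvvGvvvvvvG   [G → v G v]
vvhvvvvvvGvvvvvvG => vvhvvvvvvsvvvvvvG   [G → s]
vvhvvvvvvsvvvvvvG => vvhvvvvvvsvvvvvvvGv   [G → v G v]
vvhvvvvvvsvvvvvvvGv => vvhvvvvvvsvvvvvvvvGvv   [G → v G v]
vvhvvvvvvsvvvvvvvvGvv => vvhvvvvvvsvvvvvvvvvGvvv   [G → v G v]
vvhvvvvvvsvvvvvvvvvGvvv => vvhvvvvvvsvvvvvvvvvsvvv   [G → s]

P=>vPG=>vvPGG=>vvhGG=>vvhvGvG=>vvhvvGvvG=>vvhvvvGvvvG=>vvhvvvvGvvvvG=>vvhvvvvvGvvvvvG=>vvhvvvvvvGvvvvvvG=>vvhvvvvvvsvvvvvvG=>vvhvvvvvvsvvvvvvvGv=>vvhvvvvvvsvvvvvvvvGvv=>vvhvvvvvvsvvvvvvvvvGvvv=>vvhvvvvvvsvvvvvvvvvsvvv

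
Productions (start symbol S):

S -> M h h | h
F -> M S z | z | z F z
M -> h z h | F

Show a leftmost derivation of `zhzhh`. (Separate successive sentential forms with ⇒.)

S ⇒ Mhh ⇒ Fhh ⇒ MSzhh ⇒ FSzhh ⇒ zSzhh ⇒ zhzhh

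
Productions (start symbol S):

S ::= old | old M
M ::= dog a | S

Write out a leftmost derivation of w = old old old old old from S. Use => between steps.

S => old M   [S ::= old M]
old M => old S   [M ::= S]
old S => old old M   [S ::= old M]
old old M => old old S   [M ::= S]
old old S => old old old M   [S ::= old M]
old old old M => old old old S   [M ::= S]
old old old S => old old old old M   [S ::= old M]
old old old old M => old old old old S   [M ::= S]
old old old old S => old old old old old   [S ::= old]

S => old M => old S => old old M => old old S => old old old M => old old old S => old old old old M => old old old old S => old old old old old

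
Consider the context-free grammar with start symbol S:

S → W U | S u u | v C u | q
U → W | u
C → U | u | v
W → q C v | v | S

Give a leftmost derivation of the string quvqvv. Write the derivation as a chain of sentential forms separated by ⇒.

S ⇒ WU   [S → W U]
WU ⇒ qCvU   [W → q C v]
qCvU ⇒ qUvU   [C → U]
qUvU ⇒ quvU   [U → u]
quvU ⇒ quvW   [U → W]
quvW ⇒ quvqCv   [W → q C v]
quvqCv ⇒ quvqvv   [C → v]

S⇒WU⇒qCvU⇒qUvU⇒quvU⇒quvW⇒quvqCv⇒quvqvv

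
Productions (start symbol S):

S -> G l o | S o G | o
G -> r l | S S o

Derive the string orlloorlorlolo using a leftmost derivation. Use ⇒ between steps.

S ⇒ Glo ⇒ SSolo ⇒ oSolo ⇒ oSoGolo ⇒ oSoGoGolo ⇒ oGlooGoGolo ⇒ orllooGoGolo ⇒ orlloorloGolo ⇒ orlloorlorlolo

S ⇒ Glo   [S -> G l o]
Glo ⇒ SSolo   [G -> S S o]
SSolo ⇒ oSolo   [S -> o]
oSolo ⇒ oSoGolo   [S -> S o G]
oSoGolo ⇒ oSoGoGolo   [S -> S o G]
oSoGoGolo ⇒ oGlooGoGolo   [S -> G l o]
oGlooGoGolo ⇒ orllooGoGolo   [G -> r l]
orllooGoGolo ⇒ orlloorloGolo   [G -> r l]
orlloorloGolo ⇒ orlloorlorlolo   [G -> r l]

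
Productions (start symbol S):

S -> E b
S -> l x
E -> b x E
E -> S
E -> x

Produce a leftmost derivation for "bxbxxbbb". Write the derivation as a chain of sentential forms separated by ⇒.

S ⇒ Eb   [S -> E b]
Eb ⇒ Sb   [E -> S]
Sb ⇒ Ebb   [S -> E b]
Ebb ⇒ Sbb   [E -> S]
Sbb ⇒ Ebbb   [S -> E b]
Ebbb ⇒ bxEbbb   [E -> b x E]
bxEbbb ⇒ bxbxEbbb   [E -> b x E]
bxbxEbbb ⇒ bxbxxbbb   [E -> x]

S ⇒ Eb ⇒ Sb ⇒ Ebb ⇒ Sbb ⇒ Ebbb ⇒ bxEbbb ⇒ bxbxEbbb ⇒ bxbxxbbb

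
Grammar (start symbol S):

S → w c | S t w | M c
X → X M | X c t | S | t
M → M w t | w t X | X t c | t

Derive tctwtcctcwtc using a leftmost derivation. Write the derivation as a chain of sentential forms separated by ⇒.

S ⇒ Mc ⇒ Mwtc ⇒ Xtcwtc ⇒ Stcwtc ⇒ Mctcwtc ⇒ Xtcctcwtc ⇒ Stcctcwtc ⇒ Stwtcctcwtc ⇒ Mctwtcctcwtc ⇒ tctwtcctcwtc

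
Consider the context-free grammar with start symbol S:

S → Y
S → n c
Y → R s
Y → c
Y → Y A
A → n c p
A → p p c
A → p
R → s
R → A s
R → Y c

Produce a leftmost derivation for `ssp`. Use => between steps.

S=>Y=>YA=>RsA=>ssA=>ssp

S => Y   [S → Y]
Y => YA   [Y → Y A]
YA => RsA   [Y → R s]
RsA => ssA   [R → s]
ssA => ssp   [A → p]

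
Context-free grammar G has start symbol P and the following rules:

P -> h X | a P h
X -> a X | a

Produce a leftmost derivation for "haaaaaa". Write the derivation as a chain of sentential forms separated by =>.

P => hX   [P -> h X]
hX => haX   [X -> a X]
haX => haaX   [X -> a X]
haaX => haaaX   [X -> a X]
haaaX => haaaaX   [X -> a X]
haaaaX => haaaaaX   [X -> a X]
haaaaaX => haaaaaa   [X -> a]

P => hX => haX => haaX => haaaX => haaaaX => haaaaaX => haaaaaa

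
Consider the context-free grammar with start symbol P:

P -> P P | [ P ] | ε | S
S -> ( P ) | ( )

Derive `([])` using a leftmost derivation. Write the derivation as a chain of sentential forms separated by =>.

P => PP => PPP => PPPP => SPPP => (P)PPP => ([P])PPP => ([])PPP => ([])PP => ([])P => ([])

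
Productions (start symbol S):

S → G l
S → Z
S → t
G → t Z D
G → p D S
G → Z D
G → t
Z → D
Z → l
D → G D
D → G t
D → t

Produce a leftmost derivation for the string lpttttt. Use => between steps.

S => Z => D => GD => ZDD => lDD => lGtD => lpDStD => lptStD => lptttD => lptttGt => lpttttt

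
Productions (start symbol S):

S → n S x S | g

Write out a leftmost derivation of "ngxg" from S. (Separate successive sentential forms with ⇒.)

S ⇒ nSxS ⇒ ngxS ⇒ ngxg

S ⇒ nSxS   [S → n S x S]
nSxS ⇒ ngxS   [S → g]
ngxS ⇒ ngxg   [S → g]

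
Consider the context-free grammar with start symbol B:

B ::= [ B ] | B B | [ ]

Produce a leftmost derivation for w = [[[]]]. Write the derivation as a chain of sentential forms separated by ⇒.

B ⇒ [B]   [B ::= [ B ]]
[B] ⇒ [[B]]   [B ::= [ B ]]
[[B]] ⇒ [[[]]]   [B ::= [ ]]

B⇒[B]⇒[[B]]⇒[[[]]]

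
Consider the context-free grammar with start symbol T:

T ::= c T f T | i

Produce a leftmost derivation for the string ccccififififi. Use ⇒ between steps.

T⇒cTfT⇒ccTfTfT⇒cccTfTfTfT⇒ccccTfTfTfTfT⇒ccccifTfTfTfT⇒ccccififTfTfT⇒ccccifififTfT⇒ccccififififT⇒ccccififififi

T ⇒ cTfT   [T ::= c T f T]
cTfT ⇒ ccTfTfT   [T ::= c T f T]
ccTfTfT ⇒ cccTfTfTfT   [T ::= c T f T]
cccTfTfTfT ⇒ ccccTfTfTfTfT   [T ::= c T f T]
ccccTfTfTfTfT ⇒ ccccifTfTfTfT   [T ::= i]
ccccifTfTfTfT ⇒ ccccififTfTfT   [T ::= i]
ccccififTfTfT ⇒ ccccifififTfT   [T ::= i]
ccccifififTfT ⇒ ccccififififT   [T ::= i]
ccccififififT ⇒ ccccififififi   [T ::= i]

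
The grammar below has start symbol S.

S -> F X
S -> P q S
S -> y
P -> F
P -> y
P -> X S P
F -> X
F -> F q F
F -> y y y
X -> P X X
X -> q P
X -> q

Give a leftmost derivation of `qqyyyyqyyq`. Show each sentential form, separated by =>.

S => FX   [S -> F X]
FX => XX   [F -> X]
XX => qPX   [X -> q P]
qPX => qXSPX   [P -> X S P]
qXSPX => qqPSPX   [X -> q P]
qqPSPX => qqySPX   [P -> y]
qqySPX => qqyFXPX   [S -> F X]
qqyFXPX => qqyyyyXPX   [F -> y y y]
qqyyyyXPX => qqyyyyqPPX   [X -> q P]
qqyyyyqPPX => qqyyyyqyPX   [P -> y]
qqyyyyqyPX => qqyyyyqyyX   [P -> y]
qqyyyyqyyX => qqyyyyqyyq   [X -> q]

S => FX => XX => qPX => qXSPX => qqPSPX => qqySPX => qqyFXPX => qqyyyyXPX => qqyyyyqPPX => qqyyyyqyPX => qqyyyyqyyX => qqyyyyqyyq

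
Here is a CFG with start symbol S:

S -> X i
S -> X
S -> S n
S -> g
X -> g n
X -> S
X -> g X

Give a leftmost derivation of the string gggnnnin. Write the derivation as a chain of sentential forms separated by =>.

S=>Sn=>Xin=>gXin=>ggXin=>ggSin=>ggSnin=>ggSnnin=>ggSnnnin=>gggnnnin

S => Sn   [S -> S n]
Sn => Xin   [S -> X i]
Xin => gXin   [X -> g X]
gXin => ggXin   [X -> g X]
ggXin => ggSin   [X -> S]
ggSin => ggSnin   [S -> S n]
ggSnin => ggSnnin   [S -> S n]
ggSnnin => ggSnnnin   [S -> S n]
ggSnnnin => gggnnnin   [S -> g]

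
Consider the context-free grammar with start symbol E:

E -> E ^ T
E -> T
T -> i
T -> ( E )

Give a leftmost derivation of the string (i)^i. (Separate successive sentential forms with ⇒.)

E ⇒ E^T ⇒ T^T ⇒ (E)^T ⇒ (T)^T ⇒ (i)^T ⇒ (i)^i

E ⇒ E^T   [E -> E ^ T]
E^T ⇒ T^T   [E -> T]
T^T ⇒ (E)^T   [T -> ( E )]
(E)^T ⇒ (T)^T   [E -> T]
(T)^T ⇒ (i)^T   [T -> i]
(i)^T ⇒ (i)^i   [T -> i]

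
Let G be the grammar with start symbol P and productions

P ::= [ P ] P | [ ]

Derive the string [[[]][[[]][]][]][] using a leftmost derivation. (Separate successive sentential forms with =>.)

P=>[P]P=>[[P]P]P=>[[[]]P]P=>[[[]][P]P]P=>[[[]][[P]P]P]P=>[[[]][[[]]P]P]P=>[[[]][[[]][]]P]P=>[[[]][[[]][]][]]P=>[[[]][[[]][]][]][]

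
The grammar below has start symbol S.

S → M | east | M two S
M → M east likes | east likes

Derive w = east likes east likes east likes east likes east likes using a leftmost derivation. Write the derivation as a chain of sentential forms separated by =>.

S => M => M east likes => M east likes east likes => M east likes east likes east likes => M east likes east likes east likes east likes => east likes east likes east likes east likes east likes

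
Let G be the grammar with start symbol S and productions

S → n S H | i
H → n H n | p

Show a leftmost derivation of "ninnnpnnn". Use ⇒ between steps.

S⇒nSH⇒niH⇒ninHn⇒ninnHnn⇒ninnnHnnn⇒ninnnpnnn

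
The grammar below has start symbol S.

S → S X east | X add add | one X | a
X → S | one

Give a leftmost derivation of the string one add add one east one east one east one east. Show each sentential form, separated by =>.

S => S X east   [S → S X east]
S X east => S X east X east   [S → S X east]
S X east X east => S X east X east X east   [S → S X east]
S X east X east X east => S X east X east X east X east   [S → S X east]
S X east X east X east X east => X add add X east X east X east X east   [S → X add add]
X add add X east X east X east X east => one add add X east X east X east X east   [X → one]
one add add X east X east X east X east => one add add one east X east X east X east   [X → one]
one add add one east X east X east X east => one add add one east one east X east X east   [X → one]
one add add one east one east X east X east => one add add one east one east one east X east   [X → one]
one add add one east one east one east X east => one add add one east one east one east one east   [X → one]

S => S X east => S X east X east => S X east X east X east => S X east X east X east X east => X add add X east X east X east X east => one add add X east X east X east X east => one add add one east X east X east X east => one add add one east one east X east X east => one add add one east one east one east X east => one add add one east one east one east one east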